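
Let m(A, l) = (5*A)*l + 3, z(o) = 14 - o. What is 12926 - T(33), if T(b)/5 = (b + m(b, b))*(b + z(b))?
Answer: -370744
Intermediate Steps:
m(A, l) = 3 + 5*A*l (m(A, l) = 5*A*l + 3 = 3 + 5*A*l)
T(b) = 210 + 70*b + 350*b**2 (T(b) = 5*((b + (3 + 5*b*b))*(b + (14 - b))) = 5*((b + (3 + 5*b**2))*14) = 5*((3 + b + 5*b**2)*14) = 5*(42 + 14*b + 70*b**2) = 210 + 70*b + 350*b**2)
12926 - T(33) = 12926 - (210 + 70*33 + 350*33**2) = 12926 - (210 + 2310 + 350*1089) = 12926 - (210 + 2310 + 381150) = 12926 - 1*383670 = 12926 - 383670 = -370744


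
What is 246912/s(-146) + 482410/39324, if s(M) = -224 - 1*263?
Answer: -4737316909/9575394 ≈ -494.74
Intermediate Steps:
s(M) = -487 (s(M) = -224 - 263 = -487)
246912/s(-146) + 482410/39324 = 246912/(-487) + 482410/39324 = 246912*(-1/487) + 482410*(1/39324) = -246912/487 + 241205/19662 = -4737316909/9575394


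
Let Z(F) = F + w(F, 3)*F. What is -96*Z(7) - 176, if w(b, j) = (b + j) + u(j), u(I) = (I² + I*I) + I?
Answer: -21680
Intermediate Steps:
u(I) = I + 2*I² (u(I) = (I² + I²) + I = 2*I² + I = I + 2*I²)
w(b, j) = b + j + j*(1 + 2*j) (w(b, j) = (b + j) + j*(1 + 2*j) = b + j + j*(1 + 2*j))
Z(F) = F + F*(24 + F) (Z(F) = F + (F + 3 + 3*(1 + 2*3))*F = F + (F + 3 + 3*(1 + 6))*F = F + (F + 3 + 3*7)*F = F + (F + 3 + 21)*F = F + (24 + F)*F = F + F*(24 + F))
-96*Z(7) - 176 = -672*(25 + 7) - 176 = -672*32 - 176 = -96*224 - 176 = -21504 - 176 = -21680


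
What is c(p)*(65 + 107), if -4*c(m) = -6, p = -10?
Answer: 258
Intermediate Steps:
c(m) = 3/2 (c(m) = -1/4*(-6) = 3/2)
c(p)*(65 + 107) = 3*(65 + 107)/2 = (3/2)*172 = 258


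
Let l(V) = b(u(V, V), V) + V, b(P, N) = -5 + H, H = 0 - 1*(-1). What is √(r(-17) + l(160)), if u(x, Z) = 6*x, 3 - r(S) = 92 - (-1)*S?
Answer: 2*√21 ≈ 9.1651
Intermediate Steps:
r(S) = -89 - S (r(S) = 3 - (92 - (-1)*S) = 3 - (92 + S) = 3 + (-92 - S) = -89 - S)
H = 1 (H = 0 + 1 = 1)
b(P, N) = -4 (b(P, N) = -5 + 1 = -4)
l(V) = -4 + V
√(r(-17) + l(160)) = √((-89 - 1*(-17)) + (-4 + 160)) = √((-89 + 17) + 156) = √(-72 + 156) = √84 = 2*√21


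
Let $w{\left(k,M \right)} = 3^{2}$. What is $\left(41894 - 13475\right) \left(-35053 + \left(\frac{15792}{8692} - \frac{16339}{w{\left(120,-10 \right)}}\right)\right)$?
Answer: $- \frac{6830039024828}{6519} \approx -1.0477 \cdot 10^{9}$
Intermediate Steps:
$w{\left(k,M \right)} = 9$
$\left(41894 - 13475\right) \left(-35053 + \left(\frac{15792}{8692} - \frac{16339}{w{\left(120,-10 \right)}}\right)\right) = \left(41894 - 13475\right) \left(-35053 + \left(\frac{15792}{8692} - \frac{16339}{9}\right)\right) = 28419 \left(-35053 + \left(15792 \cdot \frac{1}{8692} - \frac{16339}{9}\right)\right) = 28419 \left(-35053 + \left(\frac{3948}{2173} - \frac{16339}{9}\right)\right) = 28419 \left(-35053 - \frac{35469115}{19557}\right) = 28419 \left(- \frac{721000636}{19557}\right) = - \frac{6830039024828}{6519}$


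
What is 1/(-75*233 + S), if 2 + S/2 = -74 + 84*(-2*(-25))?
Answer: -1/9227 ≈ -0.00010838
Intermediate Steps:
S = 8248 (S = -4 + 2*(-74 + 84*(-2*(-25))) = -4 + 2*(-74 + 84*50) = -4 + 2*(-74 + 4200) = -4 + 2*4126 = -4 + 8252 = 8248)
1/(-75*233 + S) = 1/(-75*233 + 8248) = 1/(-17475 + 8248) = 1/(-9227) = -1/9227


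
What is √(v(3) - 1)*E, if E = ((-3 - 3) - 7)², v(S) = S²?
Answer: 338*√2 ≈ 478.00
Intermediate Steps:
E = 169 (E = (-6 - 7)² = (-13)² = 169)
√(v(3) - 1)*E = √(3² - 1)*169 = √(9 - 1)*169 = √8*169 = (2*√2)*169 = 338*√2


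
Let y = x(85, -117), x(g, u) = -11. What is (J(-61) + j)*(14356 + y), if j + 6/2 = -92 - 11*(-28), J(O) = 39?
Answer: 3614940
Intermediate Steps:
y = -11
j = 213 (j = -3 + (-92 - 11*(-28)) = -3 + (-92 + 308) = -3 + 216 = 213)
(J(-61) + j)*(14356 + y) = (39 + 213)*(14356 - 11) = 252*14345 = 3614940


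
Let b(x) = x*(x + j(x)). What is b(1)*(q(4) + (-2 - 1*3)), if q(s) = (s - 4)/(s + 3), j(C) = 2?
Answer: -15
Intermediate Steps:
q(s) = (-4 + s)/(3 + s)
b(x) = x*(2 + x) (b(x) = x*(x + 2) = x*(2 + x))
b(1)*(q(4) + (-2 - 1*3)) = (1*(2 + 1))*((-4 + 4)/(3 + 4) + (-2 - 1*3)) = (1*3)*(0/7 + (-2 - 3)) = 3*((⅐)*0 - 5) = 3*(0 - 5) = 3*(-5) = -15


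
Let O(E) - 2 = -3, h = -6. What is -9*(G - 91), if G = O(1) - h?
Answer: 774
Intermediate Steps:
O(E) = -1 (O(E) = 2 - 3 = -1)
G = 5 (G = -1 - 1*(-6) = -1 + 6 = 5)
-9*(G - 91) = -9*(5 - 91) = -9*(-86) = 774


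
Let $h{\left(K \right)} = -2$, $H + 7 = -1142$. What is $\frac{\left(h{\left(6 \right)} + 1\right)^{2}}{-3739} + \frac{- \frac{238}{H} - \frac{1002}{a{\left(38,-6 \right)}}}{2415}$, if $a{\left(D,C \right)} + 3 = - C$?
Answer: $- \frac{1436786027}{10375108065} \approx -0.13848$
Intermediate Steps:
$a{\left(D,C \right)} = -3 - C$
$H = -1149$ ($H = -7 - 1142 = -1149$)
$\frac{\left(h{\left(6 \right)} + 1\right)^{2}}{-3739} + \frac{- \frac{238}{H} - \frac{1002}{a{\left(38,-6 \right)}}}{2415} = \frac{\left(-2 + 1\right)^{2}}{-3739} + \frac{- \frac{238}{-1149} - \frac{1002}{-3 - -6}}{2415} = \left(-1\right)^{2} \left(- \frac{1}{3739}\right) + \left(\left(-238\right) \left(- \frac{1}{1149}\right) - \frac{1002}{-3 + 6}\right) \frac{1}{2415} = 1 \left(- \frac{1}{3739}\right) + \left(\frac{238}{1149} - \frac{1002}{3}\right) \frac{1}{2415} = - \frac{1}{3739} + \left(\frac{238}{1149} - 334\right) \frac{1}{2415} = - \frac{1}{3739} - \frac{383528}{2774835} = - \frac{1436786027}{10375108065}$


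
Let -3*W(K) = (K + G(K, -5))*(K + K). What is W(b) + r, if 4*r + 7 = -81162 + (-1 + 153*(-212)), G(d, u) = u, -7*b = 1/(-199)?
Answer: -330669945785/11642694 ≈ -28402.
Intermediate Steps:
b = 1/1393 (b = -⅐/(-199) = -⅐*(-1/199) = 1/1393 ≈ 0.00071787)
W(K) = -2*K*(-5 + K)/3 (W(K) = -(K - 5)*(K + K)/3 = -(-5 + K)*2*K/3 = -2*K*(-5 + K)/3)
r = -56803/2 (r = -7/4 + (-81162 + (-1 + 153*(-212)))/4 = -7/4 + (-81162 + (-1 - 32436))/4 = -7/4 + (-81162 - 32437)/4 = -7/4 + (¼)*(-113599) = -7/4 - 113599/4 = -56803/2 ≈ -28402.)
W(b) + r = (⅔)*(1/1393)*(5 - 1*1/1393) - 56803/2 = (⅔)*(1/1393)*(5 - 1/1393) - 56803/2 = (⅔)*(1/1393)*(6964/1393) - 56803/2 = 13928/5821347 - 56803/2 = -330669945785/11642694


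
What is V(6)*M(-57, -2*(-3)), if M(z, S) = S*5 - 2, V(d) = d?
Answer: 168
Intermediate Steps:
M(z, S) = -2 + 5*S (M(z, S) = 5*S - 2 = -2 + 5*S)
V(6)*M(-57, -2*(-3)) = 6*(-2 + 5*(-2*(-3))) = 6*(-2 + 5*6) = 6*(-2 + 30) = 6*28 = 168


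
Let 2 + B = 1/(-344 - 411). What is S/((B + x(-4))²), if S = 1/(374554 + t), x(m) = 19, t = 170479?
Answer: 570025/89773233501348 ≈ 6.3496e-9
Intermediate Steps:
S = 1/545033 (S = 1/(374554 + 170479) = 1/545033 ≈ 1.8348e-6)
B = -1511/755 (B = -2 + 1/(-344 - 411) = -2 + 1/(-755) = -2 - 1/755 = -1511/755 ≈ -2.0013)
S/((B + x(-4))²) = 1/(545033*((-1511/755 + 19)²)) = 1/(545033*((12834/755)²)) = 1/(545033*(164711556/570025)) = (1/545033)*(570025/164711556) = 570025/89773233501348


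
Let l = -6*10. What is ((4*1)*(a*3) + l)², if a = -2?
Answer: 7056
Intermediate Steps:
l = -60
((4*1)*(a*3) + l)² = ((4*1)*(-2*3) - 60)² = (4*(-6) - 60)² = (-24 - 60)² = (-84)² = 7056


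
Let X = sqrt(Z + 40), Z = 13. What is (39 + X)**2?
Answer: (39 + sqrt(53))**2 ≈ 2141.8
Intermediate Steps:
X = sqrt(53) (X = sqrt(13 + 40) = sqrt(53) ≈ 7.2801)
(39 + X)**2 = (39 + sqrt(53))**2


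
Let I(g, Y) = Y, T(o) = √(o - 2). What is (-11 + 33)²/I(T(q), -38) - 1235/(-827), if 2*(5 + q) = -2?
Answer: -176669/15713 ≈ -11.243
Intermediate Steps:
q = -6 (q = -5 + (½)*(-2) = -5 - 1 = -6)
T(o) = √(-2 + o)
(-11 + 33)²/I(T(q), -38) - 1235/(-827) = (-11 + 33)²/(-38) - 1235/(-827) = 22²*(-1/38) - 1235*(-1/827) = 484*(-1/38) + 1235/827 = -242/19 + 1235/827 = -176669/15713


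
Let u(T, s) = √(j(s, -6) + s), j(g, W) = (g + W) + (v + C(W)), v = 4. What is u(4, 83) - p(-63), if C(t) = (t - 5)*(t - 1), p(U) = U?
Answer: 63 + √241 ≈ 78.524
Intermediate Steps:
C(t) = (-1 + t)*(-5 + t) (C(t) = (-5 + t)*(-1 + t) = (-1 + t)*(-5 + t))
j(g, W) = 9 + g + W² - 5*W (j(g, W) = (g + W) + (4 + (5 + W² - 6*W)) = (W + g) + (9 + W² - 6*W) = 9 + g + W² - 5*W)
u(T, s) = √(75 + 2*s) (u(T, s) = √((9 + s + (-6)² - 5*(-6)) + s) = √((9 + s + 36 + 30) + s) = √((75 + s) + s) = √(75 + 2*s))
u(4, 83) - p(-63) = √(75 + 2*83) - 1*(-63) = √(75 + 166) + 63 = √241 + 63 = 63 + √241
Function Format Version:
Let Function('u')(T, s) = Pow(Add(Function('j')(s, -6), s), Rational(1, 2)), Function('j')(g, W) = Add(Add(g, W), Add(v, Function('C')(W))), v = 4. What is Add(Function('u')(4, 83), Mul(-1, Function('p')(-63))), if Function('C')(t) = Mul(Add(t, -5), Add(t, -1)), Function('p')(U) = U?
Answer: Add(63, Pow(241, Rational(1, 2))) ≈ 78.524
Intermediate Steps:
Function('C')(t) = Mul(Add(-1, t), Add(-5, t)) (Function('C')(t) = Mul(Add(-5, t), Add(-1, t)) = Mul(Add(-1, t), Add(-5, t)))
Function('j')(g, W) = Add(9, g, Pow(W, 2), Mul(-5, W)) (Function('j')(g, W) = Add(Add(g, W), Add(4, Add(5, Pow(W, 2), Mul(-6, W)))) = Add(Add(W, g), Add(9, Pow(W, 2), Mul(-6, W))) = Add(9, g, Pow(W, 2), Mul(-5, W)))
Function('u')(T, s) = Pow(Add(75, Mul(2, s)), Rational(1, 2)) (Function('u')(T, s) = Pow(Add(Add(9, s, Pow(-6, 2), Mul(-5, -6)), s), Rational(1, 2)) = Pow(Add(Add(9, s, 36, 30), s), Rational(1, 2)) = Pow(Add(Add(75, s), s), Rational(1, 2)) = Pow(Add(75, Mul(2, s)), Rational(1, 2)))
Add(Function('u')(4, 83), Mul(-1, Function('p')(-63))) = Add(Pow(Add(75, Mul(2, 83)), Rational(1, 2)), Mul(-1, -63)) = Add(Pow(Add(75, 166), Rational(1, 2)), 63) = Add(Pow(241, Rational(1, 2)), 63) = Add(63, Pow(241, Rational(1, 2)))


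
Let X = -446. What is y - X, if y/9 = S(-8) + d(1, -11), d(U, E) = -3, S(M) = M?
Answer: 347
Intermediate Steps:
y = -99 (y = 9*(-8 - 3) = 9*(-11) = -99)
y - X = -99 - 1*(-446) = -99 + 446 = 347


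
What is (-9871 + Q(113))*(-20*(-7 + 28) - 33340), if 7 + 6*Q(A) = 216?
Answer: 996206960/3 ≈ 3.3207e+8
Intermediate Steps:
Q(A) = 209/6 (Q(A) = -7/6 + (⅙)*216 = -7/6 + 36 = 209/6)
(-9871 + Q(113))*(-20*(-7 + 28) - 33340) = (-9871 + 209/6)*(-20*(-7 + 28) - 33340) = -59017*(-20*21 - 33340)/6 = -59017*(-420 - 33340)/6 = -59017/6*(-33760) = 996206960/3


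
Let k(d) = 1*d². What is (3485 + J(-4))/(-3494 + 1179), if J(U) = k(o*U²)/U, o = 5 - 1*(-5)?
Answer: 583/463 ≈ 1.2592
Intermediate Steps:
o = 10 (o = 5 + 5 = 10)
k(d) = d²
J(U) = 100*U³ (J(U) = (10*U²)²/U = (100*U⁴)/U = 100*U³)
(3485 + J(-4))/(-3494 + 1179) = (3485 + 100*(-4)³)/(-3494 + 1179) = (3485 + 100*(-64))/(-2315) = (3485 - 6400)*(-1/2315) = -2915*(-1/2315) = 583/463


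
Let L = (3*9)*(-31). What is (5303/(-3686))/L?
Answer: 5303/3085182 ≈ 0.0017189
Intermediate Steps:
L = -837 (L = 27*(-31) = -837)
(5303/(-3686))/L = (5303/(-3686))/(-837) = (5303*(-1/3686))*(-1/837) = -5303/3686*(-1/837) = 5303/3085182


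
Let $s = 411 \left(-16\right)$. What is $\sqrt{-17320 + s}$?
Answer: $2 i \sqrt{5974} \approx 154.58 i$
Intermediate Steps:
$s = -6576$
$\sqrt{-17320 + s} = \sqrt{-17320 - 6576} = \sqrt{-23896} = 2 i \sqrt{5974}$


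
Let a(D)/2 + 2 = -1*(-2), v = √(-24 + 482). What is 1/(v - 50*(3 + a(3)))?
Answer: -75/11021 - √458/22042 ≈ -0.0077761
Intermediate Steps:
v = √458 ≈ 21.401
a(D) = 0 (a(D) = -4 + 2*(-1*(-2)) = -4 + 2*2 = -4 + 4 = 0)
1/(v - 50*(3 + a(3))) = 1/(√458 - 50*(3 + 0)) = 1/(√458 - 50*3) = 1/(√458 - 150) = 1/(-150 + √458)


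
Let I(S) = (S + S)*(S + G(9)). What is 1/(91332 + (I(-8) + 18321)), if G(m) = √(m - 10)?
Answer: 109781/12051868217 + 16*I/12051868217 ≈ 9.109e-6 + 1.3276e-9*I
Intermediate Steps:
G(m) = √(-10 + m)
I(S) = 2*S*(I + S) (I(S) = (S + S)*(S + √(-10 + 9)) = (2*S)*(S + √(-1)) = (2*S)*(S + I) = (2*S)*(I + S) = 2*S*(I + S))
1/(91332 + (I(-8) + 18321)) = 1/(91332 + (2*(-8)*(I - 8) + 18321)) = 1/(91332 + (2*(-8)*(-8 + I) + 18321)) = 1/(91332 + ((128 - 16*I) + 18321)) = 1/(91332 + (18449 - 16*I)) = 1/(109781 - 16*I) = (109781 + 16*I)/12051868217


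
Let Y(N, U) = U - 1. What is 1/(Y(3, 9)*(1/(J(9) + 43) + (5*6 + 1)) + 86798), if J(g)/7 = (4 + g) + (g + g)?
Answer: 65/5657992 ≈ 1.1488e-5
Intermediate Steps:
J(g) = 28 + 21*g (J(g) = 7*((4 + g) + (g + g)) = 7*((4 + g) + 2*g) = 7*(4 + 3*g) = 28 + 21*g)
Y(N, U) = -1 + U
1/(Y(3, 9)*(1/(J(9) + 43) + (5*6 + 1)) + 86798) = 1/((-1 + 9)*(1/((28 + 21*9) + 43) + (5*6 + 1)) + 86798) = 1/(8*(1/((28 + 189) + 43) + (30 + 1)) + 86798) = 1/(8*(1/(217 + 43) + 31) + 86798) = 1/(8*(1/260 + 31) + 86798) = 1/(8*(8061/260) + 86798) = 1/(16122/65 + 86798) = 1/(5657992/65) = 65/5657992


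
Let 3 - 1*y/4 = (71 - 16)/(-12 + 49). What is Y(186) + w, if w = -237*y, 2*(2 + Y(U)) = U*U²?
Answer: 118991674/37 ≈ 3.2160e+6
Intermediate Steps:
Y(U) = -2 + U³/2 (Y(U) = -2 + (U*U²)/2 = -2 + U³/2)
y = 224/37 (y = 12 - 4*(71 - 16)/(-12 + 49) = 12 - 220/37 = 224/37 ≈ 6.0541)
w = -53088/37 (w = -237*224/37 = -53088/37 ≈ -1434.8)
Y(186) + w = (-2 + (½)*186³) - 53088/37 = (-2 + (½)*6434856) - 53088/37 = (-2 + 3217428) - 53088/37 = 3217426 - 53088/37 = 118991674/37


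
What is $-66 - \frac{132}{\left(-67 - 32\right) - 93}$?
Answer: $- \frac{1045}{16} \approx -65.313$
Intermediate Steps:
$-66 - \frac{132}{\left(-67 - 32\right) - 93} = -66 - \frac{132}{-99 - 93} = -66 - \frac{132}{-192} = -66 - - \frac{11}{16} = -66 + \frac{11}{16} = - \frac{1045}{16}$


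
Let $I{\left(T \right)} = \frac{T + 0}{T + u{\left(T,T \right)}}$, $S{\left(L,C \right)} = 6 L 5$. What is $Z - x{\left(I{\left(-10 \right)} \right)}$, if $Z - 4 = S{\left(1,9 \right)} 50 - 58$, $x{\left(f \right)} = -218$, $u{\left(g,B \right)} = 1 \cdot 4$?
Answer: $1664$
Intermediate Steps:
$S{\left(L,C \right)} = 30 L$
$u{\left(g,B \right)} = 4$
$I{\left(T \right)} = \frac{T}{4 + T}$ ($I{\left(T \right)} = \frac{T + 0}{T + 4} = \frac{T}{4 + T}$)
$Z = 1446$ ($Z = 4 - \left(58 - 30 \cdot 1 \cdot 50\right) = 4 + \left(30 \cdot 50 - 58\right) = 4 + \left(1500 - 58\right) = 4 + 1442 = 1446$)
$Z - x{\left(I{\left(-10 \right)} \right)} = 1446 - -218 = 1446 + 218 = 1664$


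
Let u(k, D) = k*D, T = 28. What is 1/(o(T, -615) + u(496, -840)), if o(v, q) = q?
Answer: -1/417255 ≈ -2.3966e-6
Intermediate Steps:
u(k, D) = D*k
1/(o(T, -615) + u(496, -840)) = 1/(-615 - 840*496) = 1/(-615 - 416640) = 1/(-417255) = -1/417255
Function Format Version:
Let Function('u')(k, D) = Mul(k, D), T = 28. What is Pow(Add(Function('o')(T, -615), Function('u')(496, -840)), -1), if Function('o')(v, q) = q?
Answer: Rational(-1, 417255) ≈ -2.3966e-6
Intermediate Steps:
Function('u')(k, D) = Mul(D, k)
Pow(Add(Function('o')(T, -615), Function('u')(496, -840)), -1) = Pow(Add(-615, Mul(-840, 496)), -1) = Pow(Add(-615, -416640), -1) = Pow(-417255, -1) = Rational(-1, 417255)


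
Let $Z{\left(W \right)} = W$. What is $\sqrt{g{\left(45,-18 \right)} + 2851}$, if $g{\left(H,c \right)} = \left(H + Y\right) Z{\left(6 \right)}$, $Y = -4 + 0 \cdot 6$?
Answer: $\sqrt{3097} \approx 55.651$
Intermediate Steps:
$Y = -4$ ($Y = -4 + 0 = -4$)
$g{\left(H,c \right)} = -24 + 6 H$ ($g{\left(H,c \right)} = \left(H - 4\right) 6 = \left(-4 + H\right) 6 = -24 + 6 H$)
$\sqrt{g{\left(45,-18 \right)} + 2851} = \sqrt{\left(-24 + 6 \cdot 45\right) + 2851} = \sqrt{\left(-24 + 270\right) + 2851} = \sqrt{246 + 2851} = \sqrt{3097}$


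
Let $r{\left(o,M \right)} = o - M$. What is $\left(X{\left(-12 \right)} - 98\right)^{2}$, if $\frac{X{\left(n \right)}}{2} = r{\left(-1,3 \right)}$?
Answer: $11236$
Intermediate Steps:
$X{\left(n \right)} = -8$ ($X{\left(n \right)} = 2 \left(-1 - 3\right) = 2 \left(-4\right) = -8$)
$\left(X{\left(-12 \right)} - 98\right)^{2} = \left(-8 - 98\right)^{2} = \left(-106\right)^{2} = 11236$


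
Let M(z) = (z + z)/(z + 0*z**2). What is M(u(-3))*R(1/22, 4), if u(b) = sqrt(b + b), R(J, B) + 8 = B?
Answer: -8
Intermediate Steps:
R(J, B) = -8 + B
u(b) = sqrt(2)*sqrt(b) (u(b) = sqrt(2*b) = sqrt(2)*sqrt(b))
M(z) = 2 (M(z) = (2*z)/(z + 0) = (2*z)/z = 2)
M(u(-3))*R(1/22, 4) = 2*(-8 + 4) = 2*(-4) = -8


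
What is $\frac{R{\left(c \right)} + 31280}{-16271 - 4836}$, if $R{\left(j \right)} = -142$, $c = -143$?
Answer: $- \frac{31138}{21107} \approx -1.4752$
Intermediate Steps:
$\frac{R{\left(c \right)} + 31280}{-16271 - 4836} = \frac{-142 + 31280}{-16271 - 4836} = \frac{31138}{-21107} = 31138 \left(- \frac{1}{21107}\right) = - \frac{31138}{21107}$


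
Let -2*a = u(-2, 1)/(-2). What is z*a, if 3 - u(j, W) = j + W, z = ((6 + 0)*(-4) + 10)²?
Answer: 196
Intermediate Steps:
z = 196 (z = (6*(-4) + 10)² = (-24 + 10)² = (-14)² = 196)
u(j, W) = 3 - W - j (u(j, W) = 3 - (j + W) = 3 - (W + j) = 3 + (-W - j) = 3 - W - j)
a = 1 (a = -(3 - 1*1 - 1*(-2))/(2*(-2)) = -(3 - 1 + 2)*(-1)/(2*2) = -2*(-1)/2 = -½*(-2) = 1)
z*a = 196*1 = 196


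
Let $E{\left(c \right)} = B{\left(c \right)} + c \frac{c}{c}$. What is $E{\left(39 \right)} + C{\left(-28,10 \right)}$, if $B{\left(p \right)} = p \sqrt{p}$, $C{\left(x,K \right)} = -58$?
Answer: $-19 + 39 \sqrt{39} \approx 224.55$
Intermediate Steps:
$B{\left(p \right)} = p^{\frac{3}{2}}$
$E{\left(c \right)} = c + c^{\frac{3}{2}}$ ($E{\left(c \right)} = c^{\frac{3}{2}} + c \frac{c}{c} = c^{\frac{3}{2}} + c 1 = c^{\frac{3}{2}} + c = c + c^{\frac{3}{2}}$)
$E{\left(39 \right)} + C{\left(-28,10 \right)} = \left(39 + 39^{\frac{3}{2}}\right) - 58 = \left(39 + 39 \sqrt{39}\right) - 58 = -19 + 39 \sqrt{39}$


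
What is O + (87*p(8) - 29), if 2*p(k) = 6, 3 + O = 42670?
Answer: 42899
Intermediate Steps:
O = 42667 (O = -3 + 42670 = 42667)
p(k) = 3 (p(k) = (1/2)*6 = 3)
O + (87*p(8) - 29) = 42667 + (87*3 - 29) = 42667 + (261 - 29) = 42667 + 232 = 42899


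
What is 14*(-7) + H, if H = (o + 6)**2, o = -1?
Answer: -73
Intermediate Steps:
H = 25 (H = (-1 + 6)**2 = 5**2 = 25)
14*(-7) + H = 14*(-7) + 25 = -98 + 25 = -73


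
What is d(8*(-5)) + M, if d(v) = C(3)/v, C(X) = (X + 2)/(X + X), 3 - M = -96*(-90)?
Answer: -414577/48 ≈ -8637.0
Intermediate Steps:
M = -8637 (M = 3 - (-96)*(-90) = 3 - 1*8640 = 3 - 8640 = -8637)
C(X) = (2 + X)/(2*X) (C(X) = (2 + X)/((2*X)) = (2 + X)*(1/(2*X)) = (2 + X)/(2*X))
d(v) = 5/(6*v) (d(v) = ((1/2)*(2 + 3)/3)/v = ((1/2)*(1/3)*5)/v = 5/(6*v))
d(8*(-5)) + M = 5/(6*((8*(-5)))) - 8637 = (5/6)/(-40) - 8637 = (5/6)*(-1/40) - 8637 = -1/48 - 8637 = -414577/48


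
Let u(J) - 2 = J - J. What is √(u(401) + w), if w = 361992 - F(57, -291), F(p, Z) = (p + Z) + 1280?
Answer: 2*√90237 ≈ 600.79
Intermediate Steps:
F(p, Z) = 1280 + Z + p (F(p, Z) = (Z + p) + 1280 = 1280 + Z + p)
u(J) = 2 (u(J) = 2 + (J - J) = 2 + 0 = 2)
w = 360946 (w = 361992 - (1280 - 291 + 57) = 361992 - 1*1046 = 361992 - 1046 = 360946)
√(u(401) + w) = √(2 + 360946) = √360948 = 2*√90237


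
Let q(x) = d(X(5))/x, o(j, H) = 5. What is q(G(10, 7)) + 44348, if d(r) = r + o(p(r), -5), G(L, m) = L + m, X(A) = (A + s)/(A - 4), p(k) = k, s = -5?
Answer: 753921/17 ≈ 44348.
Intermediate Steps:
X(A) = (-5 + A)/(-4 + A) (X(A) = (A - 5)/(A - 4) = (-5 + A)/(-4 + A))
d(r) = 5 + r (d(r) = r + 5 = 5 + r)
q(x) = 5/x (q(x) = (5 + (-5 + 5)/(-4 + 5))/x = (5 + 0/1)/x = (5 + 1*0)/x = (5 + 0)/x = 5/x)
q(G(10, 7)) + 44348 = 5/(10 + 7) + 44348 = 5/17 + 44348 = 753921/17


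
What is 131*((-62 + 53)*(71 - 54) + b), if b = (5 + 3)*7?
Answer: -12707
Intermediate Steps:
b = 56 (b = 8*7 = 56)
131*((-62 + 53)*(71 - 54) + b) = 131*((-62 + 53)*(71 - 54) + 56) = 131*(-9*17 + 56) = 131*(-153 + 56) = 131*(-97) = -12707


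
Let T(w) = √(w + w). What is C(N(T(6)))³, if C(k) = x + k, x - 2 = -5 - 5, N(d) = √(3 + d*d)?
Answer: -872 + 207*√15 ≈ -70.292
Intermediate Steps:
T(w) = √2*√w (T(w) = √(2*w) = √2*√w)
N(d) = √(3 + d²)
x = -8 (x = 2 + (-5 - 5) = 2 - 10 = -8)
C(k) = -8 + k
C(N(T(6)))³ = (-8 + √(3 + (√2*√6)²))³ = (-8 + √(3 + (2*√3)²))³ = (-8 + √(3 + 12))³ = (-8 + √15)³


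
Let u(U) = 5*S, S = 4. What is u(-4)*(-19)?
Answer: -380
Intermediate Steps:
u(U) = 20 (u(U) = 5*4 = 20)
u(-4)*(-19) = 20*(-19) = -380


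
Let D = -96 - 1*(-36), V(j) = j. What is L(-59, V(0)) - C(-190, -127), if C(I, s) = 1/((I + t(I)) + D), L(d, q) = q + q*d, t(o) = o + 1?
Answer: 1/439 ≈ 0.0022779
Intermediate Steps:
t(o) = 1 + o
D = -60 (D = -96 + 36 = -60)
L(d, q) = q + d*q
C(I, s) = 1/(-59 + 2*I) (C(I, s) = 1/((I + (1 + I)) - 60) = 1/((1 + 2*I) - 60) = 1/(-59 + 2*I))
L(-59, V(0)) - C(-190, -127) = 0*(1 - 59) - 1/(-59 + 2*(-190)) = 0*(-58) - 1/(-59 - 380) = 0 - 1/(-439) = 0 - 1*(-1/439) = 0 + 1/439 = 1/439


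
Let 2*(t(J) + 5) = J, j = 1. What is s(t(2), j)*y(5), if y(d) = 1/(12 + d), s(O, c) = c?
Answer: 1/17 ≈ 0.058824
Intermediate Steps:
t(J) = -5 + J/2
s(t(2), j)*y(5) = 1/(12 + 5) = 1/17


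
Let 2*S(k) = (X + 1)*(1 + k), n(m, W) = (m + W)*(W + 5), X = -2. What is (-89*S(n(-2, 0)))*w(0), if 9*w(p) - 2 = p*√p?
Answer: -89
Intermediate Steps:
n(m, W) = (5 + W)*(W + m) (n(m, W) = (W + m)*(5 + W) = (5 + W)*(W + m))
w(p) = 2/9 + p^(3/2)/9 (w(p) = 2/9 + (p*√p)/9 = 2/9 + p^(3/2)/9)
S(k) = -½ - k/2 (S(k) = ((-2 + 1)*(1 + k))/2 = (-(1 + k))/2 = (-1 - k)/2 = -½ - k/2)
(-89*S(n(-2, 0)))*w(0) = (-89*(-½ - (0² + 5*0 + 5*(-2) + 0*(-2))/2))*(2/9 + 0^(3/2)/9) = (-89*(-½ - (0 + 0 - 10 + 0)/2))*(2/9 + (⅑)*0) = (-89*(-½ - ½*(-10)))*(2/9 + 0) = -89*(-½ + 5)*(2/9) = -89*9/2*(2/9) = -801/2*2/9 = -89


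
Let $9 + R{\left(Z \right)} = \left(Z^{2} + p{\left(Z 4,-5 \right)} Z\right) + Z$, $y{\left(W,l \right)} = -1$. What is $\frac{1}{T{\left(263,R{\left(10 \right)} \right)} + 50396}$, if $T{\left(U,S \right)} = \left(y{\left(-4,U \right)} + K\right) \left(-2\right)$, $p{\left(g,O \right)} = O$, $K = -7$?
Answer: $\frac{1}{50412} \approx 1.9837 \cdot 10^{-5}$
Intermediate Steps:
$R{\left(Z \right)} = -9 + Z^{2} - 4 Z$ ($R{\left(Z \right)} = -9 + \left(\left(Z^{2} - 5 Z\right) + Z\right) = -9 + \left(Z^{2} - 4 Z\right) = -9 + Z^{2} - 4 Z$)
$T{\left(U,S \right)} = 16$ ($T{\left(U,S \right)} = \left(-1 - 7\right) \left(-2\right) = \left(-8\right) \left(-2\right) = 16$)
$\frac{1}{T{\left(263,R{\left(10 \right)} \right)} + 50396} = \frac{1}{16 + 50396} = \frac{1}{50412}$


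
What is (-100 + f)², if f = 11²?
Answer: 441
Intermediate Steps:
f = 121
(-100 + f)² = (-100 + 121)² = 21² = 441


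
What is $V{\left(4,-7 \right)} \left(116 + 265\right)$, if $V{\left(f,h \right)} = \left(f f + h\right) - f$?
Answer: $1905$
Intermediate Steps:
$V{\left(f,h \right)} = h + f^{2} - f$ ($V{\left(f,h \right)} = \left(f^{2} + h\right) - f = \left(h + f^{2}\right) - f = h + f^{2} - f$)
$V{\left(4,-7 \right)} \left(116 + 265\right) = \left(-7 + 4^{2} - 4\right) \left(116 + 265\right) = \left(-7 + 16 - 4\right) 381 = 5 \cdot 381 = 1905$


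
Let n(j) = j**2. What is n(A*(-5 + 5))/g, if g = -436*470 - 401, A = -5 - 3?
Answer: 0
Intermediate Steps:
A = -8
g = -205321 (g = -204920 - 401 = -205321)
n(A*(-5 + 5))/g = (-8*(-5 + 5))**2/(-205321) = (-8*0)**2*(-1/205321) = 0**2*(-1/205321) = 0*(-1/205321) = 0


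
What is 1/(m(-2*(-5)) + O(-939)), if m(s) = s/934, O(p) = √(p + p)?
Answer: 2335/409571167 - 218089*I*√1878/409571167 ≈ 5.7011e-6 - 0.023076*I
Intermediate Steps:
O(p) = √2*√p (O(p) = √(2*p) = √2*√p)
m(s) = s/934 (m(s) = s*(1/934) = s/934)
1/(m(-2*(-5)) + O(-939)) = 1/((-2*(-5))/934 + √2*√(-939)) = 1/((1/934)*10 + √2*(I*√939)) = 1/(5/467 + I*√1878)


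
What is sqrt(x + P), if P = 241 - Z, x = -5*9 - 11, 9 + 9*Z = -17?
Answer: sqrt(1691)/3 ≈ 13.707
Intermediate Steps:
Z = -26/9 (Z = -1 + (1/9)*(-17) = -1 - 17/9 = -26/9 ≈ -2.8889)
x = -56 (x = -45 - 11 = -56)
P = 2195/9 (P = 241 - 1*(-26/9) = 241 + 26/9 = 2195/9 ≈ 243.89)
sqrt(x + P) = sqrt(-56 + 2195/9) = sqrt(1691/9) = sqrt(1691)/3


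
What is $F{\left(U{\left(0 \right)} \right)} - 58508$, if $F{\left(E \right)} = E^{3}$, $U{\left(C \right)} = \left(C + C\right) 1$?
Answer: $-58508$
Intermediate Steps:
$U{\left(C \right)} = 2 C$ ($U{\left(C \right)} = 2 C 1 = 2 C$)
$F{\left(U{\left(0 \right)} \right)} - 58508 = \left(2 \cdot 0\right)^{3} - 58508 = 0^{3} - 58508 = 0 - 58508 = -58508$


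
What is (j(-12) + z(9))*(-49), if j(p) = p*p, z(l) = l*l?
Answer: -11025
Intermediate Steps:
z(l) = l²
j(p) = p²
(j(-12) + z(9))*(-49) = ((-12)² + 9²)*(-49) = (144 + 81)*(-49) = 225*(-49) = -11025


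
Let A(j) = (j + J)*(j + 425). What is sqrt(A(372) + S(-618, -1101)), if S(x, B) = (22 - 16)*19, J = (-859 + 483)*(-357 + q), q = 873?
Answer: I*sqrt(154334154) ≈ 12423.0*I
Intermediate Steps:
J = -194016 (J = (-859 + 483)*(-357 + 873) = -376*516 = -194016)
A(j) = (-194016 + j)*(425 + j) (A(j) = (j - 194016)*(j + 425) = (-194016 + j)*(425 + j))
S(x, B) = 114 (S(x, B) = 6*19 = 114)
sqrt(A(372) + S(-618, -1101)) = sqrt((-82456800 + 372**2 - 193591*372) + 114) = sqrt((-82456800 + 138384 - 72015852) + 114) = sqrt(-154334268 + 114) = sqrt(-154334154) = I*sqrt(154334154)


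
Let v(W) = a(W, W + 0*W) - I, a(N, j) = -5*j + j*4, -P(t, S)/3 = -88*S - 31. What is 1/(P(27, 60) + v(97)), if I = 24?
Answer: 1/15812 ≈ 6.3243e-5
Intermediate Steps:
P(t, S) = 93 + 264*S (P(t, S) = -3*(-88*S - 31) = -3*(-31 - 88*S) = 93 + 264*S)
a(N, j) = -j (a(N, j) = -5*j + 4*j = -j)
v(W) = -24 - W (v(W) = -(W + 0*W) - 1*24 = -(W + 0) - 24 = -W - 24 = -24 - W)
1/(P(27, 60) + v(97)) = 1/((93 + 264*60) + (-24 - 1*97)) = 1/((93 + 15840) + (-24 - 97)) = 1/(15933 - 121) = 1/15812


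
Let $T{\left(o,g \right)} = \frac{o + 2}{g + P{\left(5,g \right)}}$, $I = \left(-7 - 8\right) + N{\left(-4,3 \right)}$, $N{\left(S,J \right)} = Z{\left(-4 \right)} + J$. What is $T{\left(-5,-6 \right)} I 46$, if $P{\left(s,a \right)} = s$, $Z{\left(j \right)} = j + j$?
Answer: $-2760$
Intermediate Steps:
$Z{\left(j \right)} = 2 j$
$N{\left(S,J \right)} = -8 + J$ ($N{\left(S,J \right)} = 2 \left(-4\right) + J = -8 + J$)
$I = -20$ ($I = \left(-7 - 8\right) + \left(-8 + 3\right) = -15 - 5 = -20$)
$T{\left(o,g \right)} = \frac{2 + o}{5 + g}$ ($T{\left(o,g \right)} = \frac{o + 2}{g + 5} = \frac{2 + o}{5 + g}$)
$T{\left(-5,-6 \right)} I 46 = \frac{2 - 5}{5 - 6} \left(-20\right) 46 = \frac{1}{-1} \left(-3\right) \left(-20\right) 46 = \left(-1\right) \left(-3\right) \left(-20\right) 46 = 3 \left(-20\right) 46 = \left(-60\right) 46 = -2760$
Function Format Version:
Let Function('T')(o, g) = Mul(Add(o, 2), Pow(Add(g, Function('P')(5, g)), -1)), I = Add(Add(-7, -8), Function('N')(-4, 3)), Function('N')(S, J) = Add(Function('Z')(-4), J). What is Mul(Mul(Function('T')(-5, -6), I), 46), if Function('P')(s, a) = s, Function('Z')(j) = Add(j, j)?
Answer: -2760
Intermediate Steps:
Function('Z')(j) = Mul(2, j)
Function('N')(S, J) = Add(-8, J) (Function('N')(S, J) = Add(Mul(2, -4), J) = Add(-8, J))
I = -20 (I = Add(Add(-7, -8), Add(-8, 3)) = Add(-15, -5) = -20)
Function('T')(o, g) = Mul(Pow(Add(5, g), -1), Add(2, o)) (Function('T')(o, g) = Mul(Add(o, 2), Pow(Add(g, 5), -1)) = Mul(Add(2, o), Pow(Add(5, g), -1)) = Mul(Pow(Add(5, g), -1), Add(2, o)))
Mul(Mul(Function('T')(-5, -6), I), 46) = Mul(Mul(Mul(Pow(Add(5, -6), -1), Add(2, -5)), -20), 46) = Mul(Mul(Mul(Pow(-1, -1), -3), -20), 46) = Mul(Mul(Mul(-1, -3), -20), 46) = Mul(Mul(3, -20), 46) = Mul(-60, 46) = -2760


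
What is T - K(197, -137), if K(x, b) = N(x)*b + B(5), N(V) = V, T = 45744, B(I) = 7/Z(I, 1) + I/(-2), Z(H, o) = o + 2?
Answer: 436399/6 ≈ 72733.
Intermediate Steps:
Z(H, o) = 2 + o
B(I) = 7/3 - I/2 (B(I) = 7/(2 + 1) + I/(-2) = 7/3 + I*(-½) = 7*(⅓) - I/2 = 7/3 - I/2)
K(x, b) = -⅙ + b*x (K(x, b) = x*b + (7/3 - ½*5) = b*x + (7/3 - 5/2) = b*x - ⅙ = -⅙ + b*x)
T - K(197, -137) = 45744 - (-⅙ - 137*197) = 45744 - (-⅙ - 26989) = 45744 - 1*(-161935/6) = 45744 + 161935/6 = 436399/6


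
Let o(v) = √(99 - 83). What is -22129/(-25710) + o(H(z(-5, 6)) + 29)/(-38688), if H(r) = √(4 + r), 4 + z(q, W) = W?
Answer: 11889221/13814840 ≈ 0.86061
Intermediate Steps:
z(q, W) = -4 + W
o(v) = 4 (o(v) = √16 = 4)
-22129/(-25710) + o(H(z(-5, 6)) + 29)/(-38688) = -22129/(-25710) + 4/(-38688) = -22129*(-1/25710) + 4*(-1/38688) = 22129/25710 - 1/9672 = 11889221/13814840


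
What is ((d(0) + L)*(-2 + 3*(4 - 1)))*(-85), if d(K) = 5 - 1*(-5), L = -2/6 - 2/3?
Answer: -5355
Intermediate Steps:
L = -1 (L = -2*⅙ - 2*⅓ = -⅓ - ⅔ = -1)
d(K) = 10 (d(K) = 5 + 5 = 10)
((d(0) + L)*(-2 + 3*(4 - 1)))*(-85) = ((10 - 1)*(-2 + 3*(4 - 1)))*(-85) = (9*(-2 + 3*3))*(-85) = (9*(-2 + 9))*(-85) = (9*7)*(-85) = 63*(-85) = -5355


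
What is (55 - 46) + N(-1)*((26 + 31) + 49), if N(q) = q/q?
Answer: 115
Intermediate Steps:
N(q) = 1
(55 - 46) + N(-1)*((26 + 31) + 49) = (55 - 46) + 1*((26 + 31) + 49) = 9 + 1*(57 + 49) = 9 + 1*106 = 9 + 106 = 115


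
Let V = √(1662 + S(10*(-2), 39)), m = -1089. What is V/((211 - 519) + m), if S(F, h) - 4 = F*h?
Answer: -√886/1397 ≈ -0.021307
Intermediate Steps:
S(F, h) = 4 + F*h
V = √886 (V = √(1662 + (4 + (10*(-2))*39)) = √(1662 + (4 - 20*39)) = √(1662 + (4 - 780)) = √(1662 - 776) = √886 ≈ 29.766)
V/((211 - 519) + m) = √886/((211 - 519) - 1089) = √886/(-308 - 1089) = √886/(-1397) = -√886/1397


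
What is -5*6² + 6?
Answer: -174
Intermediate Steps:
-5*6² + 6 = -5*36 + 6 = -180 + 6 = -174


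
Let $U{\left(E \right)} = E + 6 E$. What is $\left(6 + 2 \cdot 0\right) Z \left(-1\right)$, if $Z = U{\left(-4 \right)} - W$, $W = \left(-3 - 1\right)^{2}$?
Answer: $264$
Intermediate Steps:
$U{\left(E \right)} = 7 E$
$W = 16$ ($W = \left(-4\right)^{2} = 16$)
$Z = -44$ ($Z = 7 \left(-4\right) - 16 = -28 - 16 = -44$)
$\left(6 + 2 \cdot 0\right) Z \left(-1\right) = \left(6 + 2 \cdot 0\right) \left(-44\right) \left(-1\right) = \left(6 + 0\right) \left(-44\right) \left(-1\right) = 6 \left(-44\right) \left(-1\right) = \left(-264\right) \left(-1\right) = 264$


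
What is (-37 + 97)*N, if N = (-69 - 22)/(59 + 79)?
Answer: -910/23 ≈ -39.565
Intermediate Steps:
N = -91/138 ≈ -0.65942
(-37 + 97)*N = (-37 + 97)*(-91/138) = 60*(-91/138) = -910/23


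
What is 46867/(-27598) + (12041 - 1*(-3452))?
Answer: 427528947/27598 ≈ 15491.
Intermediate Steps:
46867/(-27598) + (12041 - 1*(-3452)) = 46867*(-1/27598) + (12041 + 3452) = -46867/27598 + 15493 = 427528947/27598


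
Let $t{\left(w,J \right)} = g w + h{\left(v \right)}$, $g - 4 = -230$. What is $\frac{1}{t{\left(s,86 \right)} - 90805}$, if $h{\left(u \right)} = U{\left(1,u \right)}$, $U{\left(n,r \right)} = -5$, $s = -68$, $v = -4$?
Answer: $- \frac{1}{75442} \approx -1.3255 \cdot 10^{-5}$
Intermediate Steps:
$h{\left(u \right)} = -5$
$g = -226$ ($g = 4 - 230 = -226$)
$t{\left(w,J \right)} = -5 - 226 w$ ($t{\left(w,J \right)} = - 226 w - 5 = -5 - 226 w$)
$\frac{1}{t{\left(s,86 \right)} - 90805} = \frac{1}{\left(-5 - -15368\right) - 90805} = \frac{1}{\left(-5 + 15368\right) - 90805} = \frac{1}{15363 - 90805} = \frac{1}{-75442} = - \frac{1}{75442}$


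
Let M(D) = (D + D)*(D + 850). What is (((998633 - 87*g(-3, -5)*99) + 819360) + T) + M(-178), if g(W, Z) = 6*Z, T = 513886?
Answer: 2351037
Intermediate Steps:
M(D) = 2*D*(850 + D) (M(D) = (2*D)*(850 + D) = 2*D*(850 + D))
(((998633 - 87*g(-3, -5)*99) + 819360) + T) + M(-178) = (((998633 - 522*(-5)*99) + 819360) + 513886) + 2*(-178)*(850 - 178) = (((998633 - 87*(-30)*99) + 819360) + 513886) + 2*(-178)*672 = (((998633 + 2610*99) + 819360) + 513886) - 239232 = (((998633 + 258390) + 819360) + 513886) - 239232 = ((1257023 + 819360) + 513886) - 239232 = (2076383 + 513886) - 239232 = 2590269 - 239232 = 2351037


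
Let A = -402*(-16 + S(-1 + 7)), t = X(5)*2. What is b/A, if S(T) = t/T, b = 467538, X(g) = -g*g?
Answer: 233769/4891 ≈ 47.796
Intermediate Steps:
X(g) = -g**2
t = -50 (t = -1*5**2*2 = -1*25*2 = -25*2 = -50)
S(T) = -50/T
A = 9782 (A = -402*(-16 - 50/(-1 + 7)) = -402*(-16 - 50/6) = -402*(-16 - 50*1/6) = -402*(-16 - 25/3) = -402*(-73/3) = 9782)
b/A = 467538/9782 = 467538*(1/9782) = 233769/4891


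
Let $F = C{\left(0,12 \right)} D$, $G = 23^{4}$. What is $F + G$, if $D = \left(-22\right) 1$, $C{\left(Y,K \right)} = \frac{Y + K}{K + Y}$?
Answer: $279819$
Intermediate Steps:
$G = 279841$
$C{\left(Y,K \right)} = 1$ ($C{\left(Y,K \right)} = \frac{K + Y}{K + Y} = 1$)
$D = -22$
$F = -22$ ($F = 1 \left(-22\right) = -22$)
$F + G = -22 + 279841 = 279819$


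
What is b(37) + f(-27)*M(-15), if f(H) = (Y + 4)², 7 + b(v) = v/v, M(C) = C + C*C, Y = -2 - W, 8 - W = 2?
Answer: 3354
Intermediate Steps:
W = 6 (W = 8 - 1*2 = 8 - 2 = 6)
Y = -8 (Y = -2 - 1*6 = -2 - 6 = -8)
M(C) = C + C²
b(v) = -6 (b(v) = -7 + v/v = -7 + 1 = -6)
f(H) = 16 (f(H) = (-8 + 4)² = (-4)² = 16)
b(37) + f(-27)*M(-15) = -6 + 16*(-15*(1 - 15)) = -6 + 16*(-15*(-14)) = -6 + 16*210 = -6 + 3360 = 3354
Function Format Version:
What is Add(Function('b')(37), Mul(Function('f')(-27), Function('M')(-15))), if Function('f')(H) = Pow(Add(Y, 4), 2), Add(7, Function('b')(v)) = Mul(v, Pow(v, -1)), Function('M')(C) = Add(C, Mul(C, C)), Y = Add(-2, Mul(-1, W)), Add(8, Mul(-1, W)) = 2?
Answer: 3354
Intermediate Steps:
W = 6 (W = Add(8, Mul(-1, 2)) = Add(8, -2) = 6)
Y = -8 (Y = Add(-2, Mul(-1, 6)) = Add(-2, -6) = -8)
Function('M')(C) = Add(C, Pow(C, 2))
Function('b')(v) = -6 (Function('b')(v) = Add(-7, Mul(v, Pow(v, -1))) = Add(-7, 1) = -6)
Function('f')(H) = 16 (Function('f')(H) = Pow(Add(-8, 4), 2) = Pow(-4, 2) = 16)
Add(Function('b')(37), Mul(Function('f')(-27), Function('M')(-15))) = Add(-6, Mul(16, Mul(-15, Add(1, -15)))) = Add(-6, Mul(16, Mul(-15, -14))) = Add(-6, Mul(16, 210)) = Add(-6, 3360) = 3354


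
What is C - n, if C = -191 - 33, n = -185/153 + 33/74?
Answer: -2527487/11322 ≈ -223.24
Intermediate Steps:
n = -8641/11322 (n = -185*1/153 + 33*(1/74) = -185/153 + 33/74 = -8641/11322 ≈ -0.76320)
C = -224
C - n = -224 - 1*(-8641/11322) = -224 + 8641/11322 = -2527487/11322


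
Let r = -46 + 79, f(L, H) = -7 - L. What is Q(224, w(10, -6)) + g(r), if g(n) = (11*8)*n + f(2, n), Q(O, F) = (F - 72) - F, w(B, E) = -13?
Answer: 2823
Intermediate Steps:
Q(O, F) = -72 (Q(O, F) = (-72 + F) - F = -72)
r = 33
g(n) = -9 + 88*n (g(n) = (11*8)*n + (-7 - 1*2) = 88*n + (-7 - 2) = 88*n - 9 = -9 + 88*n)
Q(224, w(10, -6)) + g(r) = -72 + (-9 + 88*33) = -72 + (-9 + 2904) = -72 + 2895 = 2823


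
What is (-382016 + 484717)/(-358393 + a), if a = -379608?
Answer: -102701/738001 ≈ -0.13916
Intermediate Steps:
(-382016 + 484717)/(-358393 + a) = (-382016 + 484717)/(-358393 - 379608) = 102701/(-738001) = 102701*(-1/738001) = -102701/738001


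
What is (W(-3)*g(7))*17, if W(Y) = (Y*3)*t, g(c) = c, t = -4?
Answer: 4284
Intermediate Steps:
W(Y) = -12*Y (W(Y) = (Y*3)*(-4) = (3*Y)*(-4) = -12*Y)
(W(-3)*g(7))*17 = (-12*(-3)*7)*17 = (36*7)*17 = 252*17 = 4284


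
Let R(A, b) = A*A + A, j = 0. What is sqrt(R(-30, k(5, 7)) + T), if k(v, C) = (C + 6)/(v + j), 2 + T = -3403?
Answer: 13*I*sqrt(15) ≈ 50.349*I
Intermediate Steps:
T = -3405 (T = -2 - 3403 = -3405)
k(v, C) = (6 + C)/v (k(v, C) = (C + 6)/(v + 0) = (6 + C)/v)
R(A, b) = A + A**2 (R(A, b) = A**2 + A = A + A**2)
sqrt(R(-30, k(5, 7)) + T) = sqrt(-30*(1 - 30) - 3405) = sqrt(-30*(-29) - 3405) = sqrt(870 - 3405) = sqrt(-2535) = 13*I*sqrt(15)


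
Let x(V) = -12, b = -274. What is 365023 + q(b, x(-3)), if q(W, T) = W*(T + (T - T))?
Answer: 368311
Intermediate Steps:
q(W, T) = T*W (q(W, T) = W*(T + 0) = W*T = T*W)
365023 + q(b, x(-3)) = 365023 - 12*(-274) = 365023 + 3288 = 368311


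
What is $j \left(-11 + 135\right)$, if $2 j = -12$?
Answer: $-744$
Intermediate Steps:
$j = -6$ ($j = \frac{1}{2} \left(-12\right) = -6$)
$j \left(-11 + 135\right) = - 6 \left(-11 + 135\right) = \left(-6\right) 124 = -744$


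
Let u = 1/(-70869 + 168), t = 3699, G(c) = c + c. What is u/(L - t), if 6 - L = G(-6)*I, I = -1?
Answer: 1/261947205 ≈ 3.8176e-9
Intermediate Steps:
G(c) = 2*c
L = -6 (L = 6 - 2*(-6)*(-1) = 6 - (-12)*(-1) = 6 - 1*12 = 6 - 12 = -6)
u = -1/70701 (u = 1/(-70701) = -1/70701 ≈ -1.4144e-5)
u/(L - t) = -1/(70701*(-6 - 1*3699)) = -1/(70701*(-6 - 3699)) = -1/70701/(-3705) = -1/70701*(-1/3705) = 1/261947205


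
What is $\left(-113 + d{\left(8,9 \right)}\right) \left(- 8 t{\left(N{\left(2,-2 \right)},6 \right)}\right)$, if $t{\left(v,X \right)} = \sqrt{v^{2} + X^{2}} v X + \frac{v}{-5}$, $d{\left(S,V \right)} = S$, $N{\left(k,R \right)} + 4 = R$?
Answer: $1008 - 181440 \sqrt{2} \approx -2.5559 \cdot 10^{5}$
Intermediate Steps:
$N{\left(k,R \right)} = -4 + R$
$t{\left(v,X \right)} = - \frac{v}{5} + X v \sqrt{X^{2} + v^{2}}$ ($t{\left(v,X \right)} = \sqrt{X^{2} + v^{2}} v X + v \left(- \frac{1}{5}\right) = v \sqrt{X^{2} + v^{2}} X - \frac{v}{5} = X v \sqrt{X^{2} + v^{2}} - \frac{v}{5} = - \frac{v}{5} + X v \sqrt{X^{2} + v^{2}}$)
$\left(-113 + d{\left(8,9 \right)}\right) \left(- 8 t{\left(N{\left(2,-2 \right)},6 \right)}\right) = \left(-113 + 8\right) \left(- 8 \left(-4 - 2\right) \left(- \frac{1}{5} + 6 \sqrt{6^{2} + \left(-4 - 2\right)^{2}}\right)\right) = - 105 \left(- 8 \left(- 6 \left(- \frac{1}{5} + 6 \sqrt{36 + \left(-6\right)^{2}}\right)\right)\right) = - 105 \left(- 8 \left(- 6 \left(- \frac{1}{5} + 6 \sqrt{36 + 36}\right)\right)\right) = - 105 \left(- 8 \left(- 6 \left(- \frac{1}{5} + 6 \sqrt{72}\right)\right)\right) = - 105 \left(- 8 \left(- 6 \left(- \frac{1}{5} + 6 \cdot 6 \sqrt{2}\right)\right)\right) = - 105 \left(- 8 \left(- 6 \left(- \frac{1}{5} + 36 \sqrt{2}\right)\right)\right) = - 105 \left(- 8 \left(\frac{6}{5} - 216 \sqrt{2}\right)\right) = - 105 \left(- \frac{48}{5} + 1728 \sqrt{2}\right) = 1008 - 181440 \sqrt{2}$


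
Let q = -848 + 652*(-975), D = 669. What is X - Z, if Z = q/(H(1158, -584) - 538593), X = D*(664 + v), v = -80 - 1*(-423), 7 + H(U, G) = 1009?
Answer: 21303840065/31623 ≈ 6.7368e+5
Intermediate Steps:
H(U, G) = 1002 (H(U, G) = -7 + 1009 = 1002)
v = 343 (v = -80 + 423 = 343)
q = -636548 (q = -848 - 635700 = -636548)
X = 673683 (X = 669*(664 + 343) = 669*1007 = 673683)
Z = 37444/31623 (Z = -636548/(1002 - 538593) = -636548/(-537591) = -636548*(-1/537591) = 37444/31623 ≈ 1.1841)
X - Z = 673683 - 1*37444/31623 = 673683 - 37444/31623 = 21303840065/31623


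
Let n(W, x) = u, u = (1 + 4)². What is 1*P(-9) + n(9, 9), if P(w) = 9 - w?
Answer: 43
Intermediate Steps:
u = 25 (u = 5² = 25)
n(W, x) = 25
1*P(-9) + n(9, 9) = 1*(9 - 1*(-9)) + 25 = 1*(9 + 9) + 25 = 1*18 + 25 = 18 + 25 = 43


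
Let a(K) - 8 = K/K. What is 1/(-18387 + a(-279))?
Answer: -1/18378 ≈ -5.4413e-5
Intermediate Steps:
a(K) = 9 (a(K) = 8 + K/K = 8 + 1 = 9)
1/(-18387 + a(-279)) = 1/(-18387 + 9) = 1/(-18378) = -1/18378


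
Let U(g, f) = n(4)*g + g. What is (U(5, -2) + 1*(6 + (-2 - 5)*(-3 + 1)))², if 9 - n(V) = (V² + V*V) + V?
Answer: 12100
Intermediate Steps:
n(V) = 9 - V - 2*V² (n(V) = 9 - ((V² + V*V) + V) = 9 - ((V² + V²) + V) = 9 - (2*V² + V) = 9 - (V + 2*V²) = 9 + (-V - 2*V²) = 9 - V - 2*V²)
U(g, f) = -26*g (U(g, f) = (9 - 1*4 - 2*4²)*g + g = (9 - 4 - 2*16)*g + g = (9 - 4 - 32)*g + g = -27*g + g = -26*g)
(U(5, -2) + 1*(6 + (-2 - 5)*(-3 + 1)))² = (-26*5 + 1*(6 + (-2 - 5)*(-3 + 1)))² = (-130 + 1*(6 - 7*(-2)))² = (-130 + 1*(6 + 14))² = (-130 + 1*20)² = (-130 + 20)² = (-110)² = 12100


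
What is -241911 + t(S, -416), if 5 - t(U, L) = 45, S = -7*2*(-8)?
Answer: -241951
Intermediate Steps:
S = 112 (S = -14*(-8) = 112)
t(U, L) = -40 (t(U, L) = 5 - 1*45 = 5 - 45 = -40)
-241911 + t(S, -416) = -241911 - 40 = -241951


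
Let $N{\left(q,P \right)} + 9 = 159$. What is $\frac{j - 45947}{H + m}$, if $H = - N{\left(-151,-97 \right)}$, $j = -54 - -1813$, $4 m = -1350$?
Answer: $\frac{88376}{975} \approx 90.642$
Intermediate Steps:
$m = - \frac{675}{2}$ ($m = \frac{1}{4} \left(-1350\right) = - \frac{675}{2} \approx -337.5$)
$j = 1759$ ($j = -54 + 1813 = 1759$)
$N{\left(q,P \right)} = 150$ ($N{\left(q,P \right)} = -9 + 159 = 150$)
$H = -150$ ($H = \left(-1\right) 150 = -150$)
$\frac{j - 45947}{H + m} = \frac{1759 - 45947}{-150 - \frac{675}{2}} = - \frac{44188}{- \frac{975}{2}} = \left(-44188\right) \left(- \frac{2}{975}\right) = \frac{88376}{975}$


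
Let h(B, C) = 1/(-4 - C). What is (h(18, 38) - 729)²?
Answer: 937523161/1764 ≈ 5.3148e+5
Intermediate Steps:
(h(18, 38) - 729)² = (-1/(4 + 38) - 729)² = (-1/42 - 729)² = (-30619/42)² = 937523161/1764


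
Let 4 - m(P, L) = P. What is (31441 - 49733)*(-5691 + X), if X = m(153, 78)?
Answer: 106825280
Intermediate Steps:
m(P, L) = 4 - P
X = -149 (X = 4 - 1*153 = 4 - 153 = -149)
(31441 - 49733)*(-5691 + X) = (31441 - 49733)*(-5691 - 149) = -18292*(-5840) = 106825280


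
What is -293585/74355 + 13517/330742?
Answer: -19219166707/4918464282 ≈ -3.9076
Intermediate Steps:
-293585/74355 + 13517/330742 = -293585*1/74355 + 13517*(1/330742) = -58717/14871 + 13517/330742 = -19219166707/4918464282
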